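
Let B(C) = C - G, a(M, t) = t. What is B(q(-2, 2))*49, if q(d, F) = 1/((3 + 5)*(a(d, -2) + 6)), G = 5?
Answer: -7791/32 ≈ -243.47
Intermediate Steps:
q(d, F) = 1/32 (q(d, F) = 1/((3 + 5)*(-2 + 6)) = 1/(8*4) = 1/32)
B(C) = -5 + C (B(C) = C - 1*5 = C - 5 = -5 + C)
B(q(-2, 2))*49 = (-5 + 1/32)*49 = -159/32*49 = -7791/32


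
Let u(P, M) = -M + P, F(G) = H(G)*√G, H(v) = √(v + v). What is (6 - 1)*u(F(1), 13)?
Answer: -65 + 5*√2 ≈ -57.929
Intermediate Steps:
H(v) = √2*√v (H(v) = √(2*v) = √2*√v)
F(G) = G*√2 (F(G) = (√2*√G)*√G = G*√2)
u(P, M) = P - M
(6 - 1)*u(F(1), 13) = (6 - 1)*(1*√2 - 1*13) = 5*(√2 - 13) = 5*(-13 + √2) = -65 + 5*√2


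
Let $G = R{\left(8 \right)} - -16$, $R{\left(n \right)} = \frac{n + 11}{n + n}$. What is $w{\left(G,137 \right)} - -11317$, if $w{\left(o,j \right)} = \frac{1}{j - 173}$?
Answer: $\frac{407411}{36} \approx 11317.0$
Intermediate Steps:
$R{\left(n \right)} = \frac{11 + n}{2 n}$
$G = \frac{275}{16}$ ($G = \frac{11 + 8}{2 \cdot 8} - -16 = \frac{1}{2} \cdot \frac{1}{8} \cdot 19 + 16 = \frac{19}{16} + 16 = \frac{275}{16} \approx 17.188$)
$w{\left(o,j \right)} = \frac{1}{-173 + j}$
$w{\left(G,137 \right)} - -11317 = \frac{1}{-173 + 137} - -11317 = \frac{1}{-36} + 11317 = - \frac{1}{36} + 11317 = \frac{407411}{36}$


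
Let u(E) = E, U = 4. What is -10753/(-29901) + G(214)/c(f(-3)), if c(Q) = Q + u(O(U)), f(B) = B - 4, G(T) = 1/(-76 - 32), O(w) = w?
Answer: 1171291/3229308 ≈ 0.36271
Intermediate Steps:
G(T) = -1/108 (G(T) = 1/(-108) = -1/108)
f(B) = -4 + B
c(Q) = 4 + Q (c(Q) = Q + 4 = 4 + Q)
-10753/(-29901) + G(214)/c(f(-3)) = -10753/(-29901) - 1/(108*(4 + (-4 - 3))) = -10753*(-1/29901) - 1/(108*(4 - 7)) = 10753/29901 - 1/108/(-3) = 10753/29901 - 1/108*(-1/3) = 10753/29901 + 1/324 = 1171291/3229308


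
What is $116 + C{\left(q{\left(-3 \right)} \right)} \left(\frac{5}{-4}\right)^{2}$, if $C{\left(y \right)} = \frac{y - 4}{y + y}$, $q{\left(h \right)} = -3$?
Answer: $\frac{11311}{96} \approx 117.82$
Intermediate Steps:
$C{\left(y \right)} = \frac{-4 + y}{2 y}$
$116 + C{\left(q{\left(-3 \right)} \right)} \left(\frac{5}{-4}\right)^{2} = 116 + \frac{-4 - 3}{2 \left(-3\right)} \left(\frac{5}{-4}\right)^{2} = 116 + \frac{1}{2} \left(- \frac{1}{3}\right) \left(-7\right) \left(5 \left(- \frac{1}{4}\right)\right)^{2} = 116 + \frac{7 \left(- \frac{5}{4}\right)^{2}}{6} = 116 + \frac{7}{6} \cdot \frac{25}{16} = 116 + \frac{175}{96} = \frac{11311}{96}$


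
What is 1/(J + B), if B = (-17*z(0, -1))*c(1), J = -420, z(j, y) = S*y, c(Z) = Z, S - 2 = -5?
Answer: -1/471 ≈ -0.0021231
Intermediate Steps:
S = -3 (S = 2 - 5 = -3)
z(j, y) = -3*y
B = -51 (B = -(-51)*(-1)*1 = -17*3*1 = -51*1 = -51)
1/(J + B) = 1/(-420 - 51) = 1/(-471) = -1/471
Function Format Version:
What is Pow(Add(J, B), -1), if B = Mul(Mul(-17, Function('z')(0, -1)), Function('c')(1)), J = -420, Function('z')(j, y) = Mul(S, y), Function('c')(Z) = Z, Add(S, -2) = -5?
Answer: Rational(-1, 471) ≈ -0.0021231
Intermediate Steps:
S = -3 (S = Add(2, -5) = -3)
Function('z')(j, y) = Mul(-3, y)
B = -51 (B = Mul(Mul(-17, Mul(-3, -1)), 1) = Mul(Mul(-17, 3), 1) = Mul(-51, 1) = -51)
Pow(Add(J, B), -1) = Pow(Add(-420, -51), -1) = Pow(-471, -1) = Rational(-1, 471)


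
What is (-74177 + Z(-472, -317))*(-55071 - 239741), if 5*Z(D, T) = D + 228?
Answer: 109413282748/5 ≈ 2.1883e+10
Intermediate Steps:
Z(D, T) = 228/5 + D/5 (Z(D, T) = (D + 228)/5 = (228 + D)/5 = 228/5 + D/5)
(-74177 + Z(-472, -317))*(-55071 - 239741) = (-74177 + (228/5 + (⅕)*(-472)))*(-55071 - 239741) = (-74177 + (228/5 - 472/5))*(-294812) = (-74177 - 244/5)*(-294812) = -371129/5*(-294812) = 109413282748/5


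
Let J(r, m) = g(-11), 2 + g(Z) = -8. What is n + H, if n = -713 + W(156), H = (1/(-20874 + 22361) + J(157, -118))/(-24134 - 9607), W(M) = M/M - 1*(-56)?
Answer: -32913385883/50172867 ≈ -656.00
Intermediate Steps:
g(Z) = -10 (g(Z) = -2 - 8 = -10)
J(r, m) = -10
W(M) = 57 (W(M) = 1 + 56 = 57)
H = 14869/50172867 (H = (1/(-20874 + 22361) - 10)/(-24134 - 9607) = (1/1487 - 10)/(-33741) = (1/1487 - 10)*(-1/33741) = -14869/1487*(-1/33741) = 14869/50172867 ≈ 0.00029636)
n = -656 (n = -713 + 57 = -656)
n + H = -656 + 14869/50172867 = -32913385883/50172867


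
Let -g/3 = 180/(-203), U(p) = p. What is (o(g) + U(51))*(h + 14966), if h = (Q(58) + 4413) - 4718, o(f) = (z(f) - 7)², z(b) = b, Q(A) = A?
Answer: 42358632580/41209 ≈ 1.0279e+6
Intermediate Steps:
g = 540/203 (g = -540/(-203) = -540*(-1)/203 = -3*(-180/203) = 540/203 ≈ 2.6601)
o(f) = (-7 + f)² (o(f) = (f - 7)² = (-7 + f)²)
h = -247 (h = (58 + 4413) - 4718 = 4471 - 4718 = -247)
(o(g) + U(51))*(h + 14966) = ((-7 + 540/203)² + 51)*(-247 + 14966) = ((-881/203)² + 51)*14719 = (776161/41209 + 51)*14719 = (2877820/41209)*14719 = 42358632580/41209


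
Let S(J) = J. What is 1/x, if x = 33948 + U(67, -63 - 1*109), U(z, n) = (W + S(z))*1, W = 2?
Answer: 1/34017 ≈ 2.9397e-5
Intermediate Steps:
U(z, n) = 2 + z (U(z, n) = (2 + z)*1 = 2 + z)
x = 34017 (x = 33948 + (2 + 67) = 33948 + 69 = 34017)
1/x = 1/34017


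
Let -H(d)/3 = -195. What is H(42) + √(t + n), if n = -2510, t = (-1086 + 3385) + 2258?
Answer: 585 + √2047 ≈ 630.24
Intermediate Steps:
H(d) = 585 (H(d) = -3*(-195) = 585)
t = 4557 (t = 2299 + 2258 = 4557)
H(42) + √(t + n) = 585 + √(4557 - 2510) = 585 + √2047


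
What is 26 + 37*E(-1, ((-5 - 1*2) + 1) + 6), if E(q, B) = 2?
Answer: 100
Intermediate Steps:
26 + 37*E(-1, ((-5 - 1*2) + 1) + 6) = 26 + 37*2 = 26 + 74 = 100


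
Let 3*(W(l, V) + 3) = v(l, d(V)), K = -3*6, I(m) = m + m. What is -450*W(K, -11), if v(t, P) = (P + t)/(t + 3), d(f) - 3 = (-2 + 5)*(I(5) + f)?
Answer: 1170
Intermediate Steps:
I(m) = 2*m
d(f) = 33 + 3*f (d(f) = 3 + (-2 + 5)*(2*5 + f) = 3 + 3*(10 + f) = 3 + (30 + 3*f) = 33 + 3*f)
v(t, P) = (P + t)/(3 + t)
K = -18
W(l, V) = -3 + (33 + l + 3*V)/(3*(3 + l)) (W(l, V) = -3 + (((33 + 3*V) + l)/(3 + l))/3 = -3 + ((33 + l + 3*V)/(3 + l))/3 = -3 + (33 + l + 3*V)/(3*(3 + l)))
-450*W(K, -11) = -450*(2 - 11 - 8/3*(-18))/(3 - 18) = -450*(2 - 11 + 48)/(-15) = -(-30)*39 = -450*(-13/5) = 1170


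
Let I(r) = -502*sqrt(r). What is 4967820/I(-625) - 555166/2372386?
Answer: -277583/1186193 + 496782*I/1255 ≈ -0.23401 + 395.84*I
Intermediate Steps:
4967820/I(-625) - 555166/2372386 = 4967820/((-12550*I)) - 555166/2372386 = 4967820/((-12550*I)) - 555166*1/2372386 = 4967820/((-12550*I)) - 277583/1186193 = 4967820*(I/12550) - 277583/1186193 = 496782*I/1255 - 277583/1186193 = -277583/1186193 + 496782*I/1255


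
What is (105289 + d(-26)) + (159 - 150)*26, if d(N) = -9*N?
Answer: 105757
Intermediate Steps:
(105289 + d(-26)) + (159 - 150)*26 = (105289 - 9*(-26)) + (159 - 150)*26 = (105289 + 234) + 9*26 = 105523 + 234 = 105757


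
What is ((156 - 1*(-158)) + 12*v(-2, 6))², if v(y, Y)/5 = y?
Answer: 37636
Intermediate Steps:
v(y, Y) = 5*y
((156 - 1*(-158)) + 12*v(-2, 6))² = ((156 - 1*(-158)) + 12*(5*(-2)))² = ((156 + 158) + 12*(-10))² = (314 - 120)² = 194² = 37636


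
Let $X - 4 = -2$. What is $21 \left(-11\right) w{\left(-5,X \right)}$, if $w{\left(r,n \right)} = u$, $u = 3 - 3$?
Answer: $0$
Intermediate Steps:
$X = 2$ ($X = 4 - 2 = 2$)
$u = 0$
$w{\left(r,n \right)} = 0$
$21 \left(-11\right) w{\left(-5,X \right)} = 21 \left(-11\right) 0 = \left(-231\right) 0 = 0$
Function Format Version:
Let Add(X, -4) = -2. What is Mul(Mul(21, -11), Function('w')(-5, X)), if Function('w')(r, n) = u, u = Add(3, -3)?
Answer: 0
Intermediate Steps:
X = 2 (X = Add(4, -2) = 2)
u = 0
Function('w')(r, n) = 0
Mul(Mul(21, -11), Function('w')(-5, X)) = Mul(Mul(21, -11), 0) = Mul(-231, 0) = 0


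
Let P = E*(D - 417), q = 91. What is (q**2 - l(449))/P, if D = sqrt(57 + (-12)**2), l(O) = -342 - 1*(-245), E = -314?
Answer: 582271/9089672 + 4189*sqrt(201)/27269016 ≈ 0.066236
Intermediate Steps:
l(O) = -97 (l(O) = -342 + 245 = -97)
D = sqrt(201) (D = sqrt(57 + 144) = sqrt(201) ≈ 14.177)
P = 130938 - 314*sqrt(201) (P = -314*(sqrt(201) - 417) = -314*(-417 + sqrt(201)) = 130938 - 314*sqrt(201) ≈ 1.2649e+5)
(q**2 - l(449))/P = (91**2 - 1*(-97))/(130938 - 314*sqrt(201)) = (8281 + 97)/(130938 - 314*sqrt(201)) = 8378/(130938 - 314*sqrt(201))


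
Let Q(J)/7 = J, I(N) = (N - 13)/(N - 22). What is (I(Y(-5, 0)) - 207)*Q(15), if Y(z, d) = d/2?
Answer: -476805/22 ≈ -21673.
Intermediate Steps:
Y(z, d) = d/2 (Y(z, d) = d*(½) = d/2)
I(N) = (-13 + N)/(-22 + N)
Q(J) = 7*J
(I(Y(-5, 0)) - 207)*Q(15) = ((-13 + (½)*0)/(-22 + (½)*0) - 207)*(7*15) = ((-13 + 0)/(-22 + 0) - 207)*105 = (-13/(-22) - 207)*105 = (-1/22*(-13) - 207)*105 = (13/22 - 207)*105 = -4541/22*105 = -476805/22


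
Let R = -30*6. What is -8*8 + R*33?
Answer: -6004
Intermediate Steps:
R = -180
-8*8 + R*33 = -8*8 - 180*33 = -64 - 5940 = -6004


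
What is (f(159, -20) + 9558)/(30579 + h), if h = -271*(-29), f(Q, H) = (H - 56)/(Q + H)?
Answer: 664243/2671441 ≈ 0.24865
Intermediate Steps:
f(Q, H) = (-56 + H)/(H + Q)
h = 7859
(f(159, -20) + 9558)/(30579 + h) = ((-56 - 20)/(-20 + 159) + 9558)/(30579 + 7859) = (-76/139 + 9558)/38438 = ((1/139)*(-76) + 9558)*(1/38438) = (-76/139 + 9558)*(1/38438) = (1328486/139)*(1/38438) = 664243/2671441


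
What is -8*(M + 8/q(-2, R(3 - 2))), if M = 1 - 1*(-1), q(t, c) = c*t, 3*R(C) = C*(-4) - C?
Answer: -176/5 ≈ -35.200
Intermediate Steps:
R(C) = -5*C/3 (R(C) = (C*(-4) - C)/3 = (-4*C - C)/3 = (-5*C)/3 = -5*C/3)
M = 2 (M = 1 + 1 = 2)
-8*(M + 8/q(-2, R(3 - 2))) = -8*(2 + 8/((-5*(3 - 2)/3*(-2)))) = -8*(2 + 8/((-5/3*1*(-2)))) = -8*(2 + 8/((-5/3*(-2)))) = -8*(2 + 8/(10/3)) = -8*(2 + 8*(3/10)) = -8*(2 + 12/5) = -8*22/5 = -176/5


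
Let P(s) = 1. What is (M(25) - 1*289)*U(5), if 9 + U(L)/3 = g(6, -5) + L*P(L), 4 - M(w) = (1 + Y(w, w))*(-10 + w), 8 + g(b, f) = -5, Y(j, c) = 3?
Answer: 17595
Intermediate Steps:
g(b, f) = -13 (g(b, f) = -8 - 5 = -13)
M(w) = 44 - 4*w (M(w) = 4 - (1 + 3)*(-10 + w) = 4 - 4*(-10 + w) = 4 - (-40 + 4*w) = 4 + (40 - 4*w) = 44 - 4*w)
U(L) = -66 + 3*L (U(L) = -27 + 3*(-13 + L*1) = -27 + 3*(-13 + L) = -27 + (-39 + 3*L) = -66 + 3*L)
(M(25) - 1*289)*U(5) = ((44 - 4*25) - 1*289)*(-66 + 3*5) = ((44 - 100) - 289)*(-66 + 15) = (-56 - 289)*(-51) = -345*(-51) = 17595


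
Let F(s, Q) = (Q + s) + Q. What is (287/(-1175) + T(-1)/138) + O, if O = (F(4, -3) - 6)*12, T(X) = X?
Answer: -15607181/162150 ≈ -96.251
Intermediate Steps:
F(s, Q) = s + 2*Q
O = -96 (O = ((4 + 2*(-3)) - 6)*12 = ((4 - 6) - 6)*12 = (-2 - 6)*12 = -8*12 = -96)
(287/(-1175) + T(-1)/138) + O = (287/(-1175) - 1/138) - 96 = (287*(-1/1175) - 1*1/138) - 96 = (-287/1175 - 1/138) - 96 = -40781/162150 - 96 = -15607181/162150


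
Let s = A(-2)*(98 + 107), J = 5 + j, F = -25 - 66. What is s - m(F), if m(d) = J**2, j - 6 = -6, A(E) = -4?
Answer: -845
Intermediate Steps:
j = 0 (j = 6 - 6 = 0)
F = -91
J = 5 (J = 5 + 0 = 5)
s = -820 (s = -4*(98 + 107) = -4*205 = -820)
m(d) = 25 (m(d) = 5**2 = 25)
s - m(F) = -820 - 1*25 = -820 - 25 = -845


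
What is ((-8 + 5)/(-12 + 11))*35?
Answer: 105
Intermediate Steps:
((-8 + 5)/(-12 + 11))*35 = -3/(-1)*35 = -3*(-1)*35 = 3*35 = 105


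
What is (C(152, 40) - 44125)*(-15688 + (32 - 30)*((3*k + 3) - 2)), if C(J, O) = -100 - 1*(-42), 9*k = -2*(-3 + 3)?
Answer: 693054538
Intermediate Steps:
k = 0 (k = (-2*(-3 + 3))/9 = (-2*0)/9 = (⅑)*0 = 0)
C(J, O) = -58 (C(J, O) = -100 + 42 = -58)
(C(152, 40) - 44125)*(-15688 + (32 - 30)*((3*k + 3) - 2)) = (-58 - 44125)*(-15688 + (32 - 30)*((3*0 + 3) - 2)) = -44183*(-15688 + 2*((0 + 3) - 2)) = -44183*(-15688 + 2*(3 - 2)) = -44183*(-15688 + 2*1) = -44183*(-15688 + 2) = -44183*(-15686) = 693054538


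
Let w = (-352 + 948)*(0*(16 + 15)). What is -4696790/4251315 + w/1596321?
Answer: -939358/850263 ≈ -1.1048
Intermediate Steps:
w = 0 (w = 596*(0*31) = 596*0 = 0)
-4696790/4251315 + w/1596321 = -4696790/4251315 + 0/1596321 = -4696790*1/4251315 + 0*(1/1596321) = -939358/850263 + 0 = -939358/850263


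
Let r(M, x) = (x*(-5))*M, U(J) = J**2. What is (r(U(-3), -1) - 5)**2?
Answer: 1600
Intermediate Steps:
r(M, x) = -5*M*x (r(M, x) = (-5*x)*M = -5*M*x)
(r(U(-3), -1) - 5)**2 = (-5*(-3)**2*(-1) - 5)**2 = (-5*9*(-1) - 5)**2 = (45 - 5)**2 = 40**2 = 1600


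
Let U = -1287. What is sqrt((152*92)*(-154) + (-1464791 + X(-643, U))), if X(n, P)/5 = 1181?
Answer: I*sqrt(3612422) ≈ 1900.6*I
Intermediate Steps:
X(n, P) = 5905 (X(n, P) = 5*1181 = 5905)
sqrt((152*92)*(-154) + (-1464791 + X(-643, U))) = sqrt((152*92)*(-154) + (-1464791 + 5905)) = sqrt(13984*(-154) - 1458886) = sqrt(-2153536 - 1458886) = sqrt(-3612422) = I*sqrt(3612422)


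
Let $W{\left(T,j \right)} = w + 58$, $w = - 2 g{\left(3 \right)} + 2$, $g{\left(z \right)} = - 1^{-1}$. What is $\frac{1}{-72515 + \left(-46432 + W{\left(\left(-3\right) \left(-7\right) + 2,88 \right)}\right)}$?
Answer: $- \frac{1}{118885} \approx -8.4115 \cdot 10^{-6}$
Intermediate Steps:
$g{\left(z \right)} = -1$ ($g{\left(z \right)} = \left(-1\right) 1 = -1$)
$w = 4$ ($w = \left(-2\right) \left(-1\right) + 2 = 2 + 2 = 4$)
$W{\left(T,j \right)} = 62$ ($W{\left(T,j \right)} = 4 + 58 = 62$)
$\frac{1}{-72515 + \left(-46432 + W{\left(\left(-3\right) \left(-7\right) + 2,88 \right)}\right)} = \frac{1}{-72515 + \left(-46432 + 62\right)} = \frac{1}{-72515 - 46370} = \frac{1}{-118885} = - \frac{1}{118885}$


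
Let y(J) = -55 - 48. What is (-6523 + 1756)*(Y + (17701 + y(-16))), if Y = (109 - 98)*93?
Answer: -88766307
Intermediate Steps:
Y = 1023 (Y = 11*93 = 1023)
y(J) = -103
(-6523 + 1756)*(Y + (17701 + y(-16))) = (-6523 + 1756)*(1023 + (17701 - 103)) = -4767*(1023 + 17598) = -4767*18621 = -88766307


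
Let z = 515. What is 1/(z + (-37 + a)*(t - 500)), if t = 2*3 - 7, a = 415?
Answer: -1/188863 ≈ -5.2948e-6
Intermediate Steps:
t = -1 (t = 6 - 7 = -1)
1/(z + (-37 + a)*(t - 500)) = 1/(515 + (-37 + 415)*(-1 - 500)) = 1/(515 + 378*(-501)) = 1/(515 - 189378) = 1/(-188863) = -1/188863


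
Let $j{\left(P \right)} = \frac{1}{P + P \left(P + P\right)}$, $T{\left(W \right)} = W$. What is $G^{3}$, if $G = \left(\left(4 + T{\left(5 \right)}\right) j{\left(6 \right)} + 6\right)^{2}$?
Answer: $\frac{16157819263041}{308915776} \approx 52305.0$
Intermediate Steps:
$j{\left(P \right)} = \frac{1}{P + 2 P^{2}}$ ($j{\left(P \right)} = \frac{1}{P + P 2 P} = \frac{1}{P + 2 P^{2}}$)
$G = \frac{25281}{676}$ ($G = \left(\left(4 + 5\right) \frac{1}{6 \left(1 + 2 \cdot 6\right)} + 6\right)^{2} = \left(9 \frac{1}{6 \left(1 + 12\right)} + 6\right)^{2} = \left(9 \frac{1}{6 \cdot 13} + 6\right)^{2} = \left(9 \cdot \frac{1}{6} \cdot \frac{1}{13} + 6\right)^{2} = \left(9 \cdot \frac{1}{78} + 6\right)^{2} = \left(\frac{3}{26} + 6\right)^{2} = \left(\frac{159}{26}\right)^{2} = \frac{25281}{676} \approx 37.398$)
$G^{3} = \left(\frac{25281}{676}\right)^{3} = \frac{16157819263041}{308915776}$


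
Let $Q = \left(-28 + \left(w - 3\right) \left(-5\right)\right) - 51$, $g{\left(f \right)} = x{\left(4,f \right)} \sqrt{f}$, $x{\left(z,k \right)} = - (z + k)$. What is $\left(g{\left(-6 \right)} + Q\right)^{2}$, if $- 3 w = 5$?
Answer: $\frac{27673}{9} - \frac{668 i \sqrt{6}}{3} \approx 3074.8 - 545.42 i$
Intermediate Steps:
$w = - \frac{5}{3}$ ($w = \left(- \frac{1}{3}\right) 5 = - \frac{5}{3} \approx -1.6667$)
$x{\left(z,k \right)} = - k - z$ ($x{\left(z,k \right)} = - (k + z) = - k - z$)
$g{\left(f \right)} = \sqrt{f} \left(-4 - f\right)$ ($g{\left(f \right)} = \left(- f - 4\right) \sqrt{f} = \left(-4 - f\right) \sqrt{f} = \sqrt{f} \left(-4 - f\right)$)
$Q = - \frac{167}{3}$ ($Q = \left(-28 + \left(- \frac{5}{3} - 3\right) \left(-5\right)\right) - 51 = \left(-28 - - \frac{70}{3}\right) - 51 = \left(-28 + \frac{70}{3}\right) - 51 = - \frac{14}{3} - 51 = - \frac{167}{3} \approx -55.667$)
$\left(g{\left(-6 \right)} + Q\right)^{2} = \left(\sqrt{-6} \left(-4 - -6\right) - \frac{167}{3}\right)^{2} = \left(i \sqrt{6} \left(-4 + 6\right) - \frac{167}{3}\right)^{2} = \left(i \sqrt{6} \cdot 2 - \frac{167}{3}\right)^{2} = \left(2 i \sqrt{6} - \frac{167}{3}\right)^{2} = \left(- \frac{167}{3} + 2 i \sqrt{6}\right)^{2}$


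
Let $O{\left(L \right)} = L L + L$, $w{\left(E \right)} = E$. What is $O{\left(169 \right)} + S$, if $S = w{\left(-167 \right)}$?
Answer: $28563$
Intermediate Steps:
$S = -167$
$O{\left(L \right)} = L + L^{2}$ ($O{\left(L \right)} = L^{2} + L = L + L^{2}$)
$O{\left(169 \right)} + S = 169 \left(1 + 169\right) - 167 = 169 \cdot 170 - 167 = 28730 - 167 = 28563$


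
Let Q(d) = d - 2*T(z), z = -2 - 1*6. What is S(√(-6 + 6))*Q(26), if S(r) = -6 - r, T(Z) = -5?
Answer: -216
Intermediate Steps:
z = -8 (z = -2 - 6 = -8)
Q(d) = 10 + d (Q(d) = d - 2*(-5) = d + 10 = 10 + d)
S(√(-6 + 6))*Q(26) = (-6 - √(-6 + 6))*(10 + 26) = (-6 - √0)*36 = (-6 - 1*0)*36 = (-6 + 0)*36 = -6*36 = -216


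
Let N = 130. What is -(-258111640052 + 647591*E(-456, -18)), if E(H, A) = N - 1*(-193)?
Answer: 257902468159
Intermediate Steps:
E(H, A) = 323 (E(H, A) = 130 - 1*(-193) = 130 + 193 = 323)
-(-258111640052 + 647591*E(-456, -18)) = -647591/(1/(323 - 398572)) = -647591/(1/(-398249)) = -647591/(-1/398249) = -647591*(-398249) = 257902468159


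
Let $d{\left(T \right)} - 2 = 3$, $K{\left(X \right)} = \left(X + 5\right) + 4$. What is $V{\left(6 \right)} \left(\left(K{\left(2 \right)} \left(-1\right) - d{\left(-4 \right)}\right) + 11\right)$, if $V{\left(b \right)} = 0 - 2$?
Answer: $10$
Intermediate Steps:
$K{\left(X \right)} = 9 + X$ ($K{\left(X \right)} = \left(5 + X\right) + 4 = 9 + X$)
$d{\left(T \right)} = 5$ ($d{\left(T \right)} = 2 + 3 = 5$)
$V{\left(b \right)} = -2$
$V{\left(6 \right)} \left(\left(K{\left(2 \right)} \left(-1\right) - d{\left(-4 \right)}\right) + 11\right) = - 2 \left(\left(\left(9 + 2\right) \left(-1\right) - 5\right) + 11\right) = - 2 \left(\left(11 \left(-1\right) - 5\right) + 11\right) = - 2 \left(\left(-11 - 5\right) + 11\right) = - 2 \left(-16 + 11\right) = \left(-2\right) \left(-5\right) = 10$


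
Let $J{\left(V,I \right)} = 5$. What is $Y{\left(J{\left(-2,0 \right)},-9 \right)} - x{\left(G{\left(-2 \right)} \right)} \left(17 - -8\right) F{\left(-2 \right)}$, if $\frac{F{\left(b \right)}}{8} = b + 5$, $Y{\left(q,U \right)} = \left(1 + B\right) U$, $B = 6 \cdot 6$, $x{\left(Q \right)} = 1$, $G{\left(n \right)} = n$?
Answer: $-933$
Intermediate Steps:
$B = 36$
$Y{\left(q,U \right)} = 37 U$ ($Y{\left(q,U \right)} = \left(1 + 36\right) U = 37 U$)
$F{\left(b \right)} = 40 + 8 b$ ($F{\left(b \right)} = 8 \left(b + 5\right) = 8 \left(5 + b\right) = 40 + 8 b$)
$Y{\left(J{\left(-2,0 \right)},-9 \right)} - x{\left(G{\left(-2 \right)} \right)} \left(17 - -8\right) F{\left(-2 \right)} = 37 \left(-9\right) - 1 \left(17 - -8\right) \left(40 + 8 \left(-2\right)\right) = -333 - 1 \left(17 + 8\right) \left(40 - 16\right) = -333 - 1 \cdot 25 \cdot 24 = -333 - 25 \cdot 24 = -333 - 600 = -933$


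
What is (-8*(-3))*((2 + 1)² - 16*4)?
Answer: -1320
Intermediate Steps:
(-8*(-3))*((2 + 1)² - 16*4) = 24*(3² - 64) = 24*(9 - 64) = 24*(-55) = -1320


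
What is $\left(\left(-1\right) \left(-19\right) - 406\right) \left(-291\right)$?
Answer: $112617$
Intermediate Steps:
$\left(\left(-1\right) \left(-19\right) - 406\right) \left(-291\right) = \left(19 - 406\right) \left(-291\right) = \left(-387\right) \left(-291\right) = 112617$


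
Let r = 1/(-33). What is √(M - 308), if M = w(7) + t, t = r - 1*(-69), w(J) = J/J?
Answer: I*√259215/33 ≈ 15.428*I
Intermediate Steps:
r = -1/33 ≈ -0.030303
w(J) = 1
t = 2276/33 (t = -1/33 - 1*(-69) = -1/33 + 69 = 2276/33 ≈ 68.970)
M = 2309/33 (M = 1 + 2276/33 = 2309/33 ≈ 69.970)
√(M - 308) = √(2309/33 - 308) = √(-7855/33) = I*√259215/33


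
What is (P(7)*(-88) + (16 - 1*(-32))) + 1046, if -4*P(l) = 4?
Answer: 1182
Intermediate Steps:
P(l) = -1 (P(l) = -¼*4 = -1)
(P(7)*(-88) + (16 - 1*(-32))) + 1046 = (-1*(-88) + (16 - 1*(-32))) + 1046 = (88 + (16 + 32)) + 1046 = (88 + 48) + 1046 = 136 + 1046 = 1182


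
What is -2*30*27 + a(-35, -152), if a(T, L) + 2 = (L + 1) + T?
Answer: -1808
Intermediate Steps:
a(T, L) = -1 + L + T (a(T, L) = -2 + ((L + 1) + T) = -2 + ((1 + L) + T) = -2 + (1 + L + T) = -1 + L + T)
-2*30*27 + a(-35, -152) = -2*30*27 + (-1 - 152 - 35) = -60*27 - 188 = -1620 - 188 = -1808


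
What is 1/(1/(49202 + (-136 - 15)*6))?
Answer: 48296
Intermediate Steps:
1/(1/(49202 + (-136 - 15)*6)) = 1/(1/(49202 - 151*6)) = 1/(1/(49202 - 906)) = 1/(1/48296) = 48296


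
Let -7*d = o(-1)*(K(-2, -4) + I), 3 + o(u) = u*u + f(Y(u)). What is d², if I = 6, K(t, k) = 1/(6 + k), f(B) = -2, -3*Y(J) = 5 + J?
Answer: 676/49 ≈ 13.796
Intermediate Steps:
Y(J) = -5/3 - J/3 (Y(J) = -(5 + J)/3 = -5/3 - J/3)
o(u) = -5 + u² (o(u) = -3 + (u*u - 2) = -3 + (u² - 2) = -3 + (-2 + u²) = -5 + u²)
d = 26/7 (d = -(-5 + (-1)²)*(1/(6 - 4) + 6)/7 = -(-5 + 1)*(1/2 + 6)/7 = -(-4)*(½ + 6)/7 = -(-4)*13/(7*2) = -⅐*(-26) = 26/7 ≈ 3.7143)
d² = (26/7)² = 676/49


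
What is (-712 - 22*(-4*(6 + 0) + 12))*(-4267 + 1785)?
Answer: 1111936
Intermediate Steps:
(-712 - 22*(-4*(6 + 0) + 12))*(-4267 + 1785) = (-712 - 22*(-4*6 + 12))*(-2482) = (-712 - 22*(-24 + 12))*(-2482) = (-712 - 22*(-12))*(-2482) = (-712 + 264)*(-2482) = -448*(-2482) = 1111936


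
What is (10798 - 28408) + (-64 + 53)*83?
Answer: -18523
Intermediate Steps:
(10798 - 28408) + (-64 + 53)*83 = -17610 - 11*83 = -17610 - 913 = -18523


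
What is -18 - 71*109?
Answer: -7757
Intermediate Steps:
-18 - 71*109 = -18 - 7739 = -7757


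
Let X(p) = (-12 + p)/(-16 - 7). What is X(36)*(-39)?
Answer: 936/23 ≈ 40.696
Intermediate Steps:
X(p) = 12/23 - p/23 (X(p) = (-12 + p)/(-23) = (-12 + p)*(-1/23) = 12/23 - p/23)
X(36)*(-39) = (12/23 - 1/23*36)*(-39) = (12/23 - 36/23)*(-39) = -24/23*(-39) = 936/23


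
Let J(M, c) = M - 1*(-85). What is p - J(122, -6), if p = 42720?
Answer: 42513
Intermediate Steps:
J(M, c) = 85 + M (J(M, c) = M + 85 = 85 + M)
p - J(122, -6) = 42720 - (85 + 122) = 42720 - 1*207 = 42720 - 207 = 42513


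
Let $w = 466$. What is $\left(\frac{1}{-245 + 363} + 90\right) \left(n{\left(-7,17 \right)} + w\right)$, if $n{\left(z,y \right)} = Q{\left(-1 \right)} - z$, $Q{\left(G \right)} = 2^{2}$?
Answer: $\frac{5066217}{118} \approx 42934.0$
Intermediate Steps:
$Q{\left(G \right)} = 4$
$n{\left(z,y \right)} = 4 - z$
$\left(\frac{1}{-245 + 363} + 90\right) \left(n{\left(-7,17 \right)} + w\right) = \left(\frac{1}{-245 + 363} + 90\right) \left(\left(4 - -7\right) + 466\right) = \left(\frac{1}{118} + 90\right) \left(\left(4 + 7\right) + 466\right) = \left(\frac{1}{118} + 90\right) \left(11 + 466\right) = \frac{10621}{118} \cdot 477 = \frac{5066217}{118}$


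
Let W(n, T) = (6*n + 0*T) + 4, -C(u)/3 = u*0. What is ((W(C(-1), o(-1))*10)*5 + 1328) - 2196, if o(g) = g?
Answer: -668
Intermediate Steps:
C(u) = 0 (C(u) = -3*u*0 = -3*0 = 0)
W(n, T) = 4 + 6*n (W(n, T) = (6*n + 0) + 4 = 6*n + 4 = 4 + 6*n)
((W(C(-1), o(-1))*10)*5 + 1328) - 2196 = (((4 + 6*0)*10)*5 + 1328) - 2196 = (((4 + 0)*10)*5 + 1328) - 2196 = ((4*10)*5 + 1328) - 2196 = (40*5 + 1328) - 2196 = (200 + 1328) - 2196 = 1528 - 2196 = -668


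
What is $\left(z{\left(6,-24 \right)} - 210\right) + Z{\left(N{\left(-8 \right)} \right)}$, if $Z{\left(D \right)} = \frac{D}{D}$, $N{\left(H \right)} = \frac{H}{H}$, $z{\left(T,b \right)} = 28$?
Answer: $-181$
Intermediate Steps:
$N{\left(H \right)} = 1$
$Z{\left(D \right)} = 1$
$\left(z{\left(6,-24 \right)} - 210\right) + Z{\left(N{\left(-8 \right)} \right)} = \left(28 - 210\right) + 1 = -182 + 1 = -181$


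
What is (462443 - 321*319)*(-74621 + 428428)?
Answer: 127386087508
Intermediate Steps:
(462443 - 321*319)*(-74621 + 428428) = (462443 - 102399)*353807 = 360044*353807 = 127386087508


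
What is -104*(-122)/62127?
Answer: 976/4779 ≈ 0.20423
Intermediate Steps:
-104*(-122)/62127 = 12688*(1/62127) = 976/4779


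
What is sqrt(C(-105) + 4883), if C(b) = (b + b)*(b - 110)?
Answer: sqrt(50033) ≈ 223.68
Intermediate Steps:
C(b) = 2*b*(-110 + b) (C(b) = (2*b)*(-110 + b) = 2*b*(-110 + b))
sqrt(C(-105) + 4883) = sqrt(2*(-105)*(-110 - 105) + 4883) = sqrt(2*(-105)*(-215) + 4883) = sqrt(45150 + 4883) = sqrt(50033)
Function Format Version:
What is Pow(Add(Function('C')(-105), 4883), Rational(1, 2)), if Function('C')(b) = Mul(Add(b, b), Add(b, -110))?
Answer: Pow(50033, Rational(1, 2)) ≈ 223.68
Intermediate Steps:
Function('C')(b) = Mul(2, b, Add(-110, b)) (Function('C')(b) = Mul(Mul(2, b), Add(-110, b)) = Mul(2, b, Add(-110, b)))
Pow(Add(Function('C')(-105), 4883), Rational(1, 2)) = Pow(Add(Mul(2, -105, Add(-110, -105)), 4883), Rational(1, 2)) = Pow(Add(Mul(2, -105, -215), 4883), Rational(1, 2)) = Pow(Add(45150, 4883), Rational(1, 2)) = Pow(50033, Rational(1, 2))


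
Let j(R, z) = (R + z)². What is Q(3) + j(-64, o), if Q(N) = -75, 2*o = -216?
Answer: 29509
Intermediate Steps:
o = -108 (o = (½)*(-216) = -108)
Q(3) + j(-64, o) = -75 + (-64 - 108)² = -75 + (-172)² = -75 + 29584 = 29509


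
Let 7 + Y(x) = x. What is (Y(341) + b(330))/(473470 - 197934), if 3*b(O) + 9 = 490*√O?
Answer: 331/275536 + 245*√330/413304 ≈ 0.011970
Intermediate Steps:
b(O) = -3 + 490*√O/3 (b(O) = -3 + (490*√O)/3 = -3 + 490*√O/3)
Y(x) = -7 + x
(Y(341) + b(330))/(473470 - 197934) = ((-7 + 341) + (-3 + 490*√330/3))/(473470 - 197934) = (334 + (-3 + 490*√330/3))/275536 = (331 + 490*√330/3)*(1/275536) = 331/275536 + 245*√330/413304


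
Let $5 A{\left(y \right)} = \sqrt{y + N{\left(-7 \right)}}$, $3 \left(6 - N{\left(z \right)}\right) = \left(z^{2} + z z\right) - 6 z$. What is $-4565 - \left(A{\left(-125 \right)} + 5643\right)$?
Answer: $-10208 - \frac{i \sqrt{1491}}{15} \approx -10208.0 - 2.5742 i$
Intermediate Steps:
$N{\left(z \right)} = 6 + 2 z - \frac{2 z^{2}}{3}$ ($N{\left(z \right)} = 6 - \frac{\left(z^{2} + z z\right) - 6 z}{3} = 6 - \frac{\left(z^{2} + z^{2}\right) - 6 z}{3} = 6 - \frac{2 z^{2} - 6 z}{3} = 6 - \frac{- 6 z + 2 z^{2}}{3} = 6 - \left(- 2 z + \frac{2 z^{2}}{3}\right) = 6 + 2 z - \frac{2 z^{2}}{3}$)
$A{\left(y \right)} = \frac{\sqrt{- \frac{122}{3} + y}}{5}$ ($A{\left(y \right)} = \frac{\sqrt{y + \left(6 + 2 \left(-7\right) - \frac{2 \left(-7\right)^{2}}{3}\right)}}{5} = \frac{\sqrt{y - \frac{122}{3}}}{5} = \frac{\sqrt{- \frac{122}{3} + y}}{5}$)
$-4565 - \left(A{\left(-125 \right)} + 5643\right) = -4565 - \left(\frac{\sqrt{-366 + 9 \left(-125\right)}}{15} + 5643\right) = -4565 - \left(\frac{\sqrt{-366 - 1125}}{15} + 5643\right) = -4565 - \left(\frac{\sqrt{-1491}}{15} + 5643\right) = -4565 - \left(\frac{i \sqrt{1491}}{15} + 5643\right) = -4565 - \left(5643 + \frac{i \sqrt{1491}}{15}\right) = -10208 - \frac{i \sqrt{1491}}{15}$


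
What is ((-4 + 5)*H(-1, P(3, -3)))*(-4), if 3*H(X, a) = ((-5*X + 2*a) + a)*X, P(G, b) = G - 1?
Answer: 44/3 ≈ 14.667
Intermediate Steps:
P(G, b) = -1 + G
H(X, a) = X*(-5*X + 3*a)/3 (H(X, a) = (((-5*X + 2*a) + a)*X)/3 = ((-5*X + 3*a)*X)/3 = (X*(-5*X + 3*a))/3 = X*(-5*X + 3*a)/3)
((-4 + 5)*H(-1, P(3, -3)))*(-4) = ((-4 + 5)*((⅓)*(-1)*(-5*(-1) + 3*(-1 + 3))))*(-4) = (1*((⅓)*(-1)*(5 + 3*2)))*(-4) = (1*((⅓)*(-1)*(5 + 6)))*(-4) = (1*((⅓)*(-1)*11))*(-4) = (1*(-11/3))*(-4) = -11/3*(-4) = 44/3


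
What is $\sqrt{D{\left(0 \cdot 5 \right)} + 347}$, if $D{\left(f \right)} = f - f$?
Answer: $\sqrt{347} \approx 18.628$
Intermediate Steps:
$D{\left(f \right)} = 0$
$\sqrt{D{\left(0 \cdot 5 \right)} + 347} = \sqrt{0 + 347} = \sqrt{347}$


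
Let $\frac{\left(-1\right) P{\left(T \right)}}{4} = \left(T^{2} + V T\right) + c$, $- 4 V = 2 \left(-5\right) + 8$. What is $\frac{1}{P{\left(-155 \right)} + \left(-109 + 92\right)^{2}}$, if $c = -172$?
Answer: $- \frac{1}{94813} \approx -1.0547 \cdot 10^{-5}$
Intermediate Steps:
$V = \frac{1}{2}$ ($V = - \frac{2 \left(-5\right) + 8}{4} = - \frac{-10 + 8}{4} = \left(- \frac{1}{4}\right) \left(-2\right) = \frac{1}{2} \approx 0.5$)
$P{\left(T \right)} = 688 - 4 T^{2} - 2 T$ ($P{\left(T \right)} = - 4 \left(\left(T^{2} + \frac{T}{2}\right) - 172\right) = - 4 \left(-172 + T^{2} + \frac{T}{2}\right) = 688 - 4 T^{2} - 2 T$)
$\frac{1}{P{\left(-155 \right)} + \left(-109 + 92\right)^{2}} = \frac{1}{\left(688 - 4 \left(-155\right)^{2} - -310\right) + \left(-109 + 92\right)^{2}} = \frac{1}{\left(688 - 96100 + 310\right) + \left(-17\right)^{2}} = \frac{1}{\left(688 - 96100 + 310\right) + 289} = \frac{1}{-95102 + 289} = \frac{1}{-94813} = - \frac{1}{94813}$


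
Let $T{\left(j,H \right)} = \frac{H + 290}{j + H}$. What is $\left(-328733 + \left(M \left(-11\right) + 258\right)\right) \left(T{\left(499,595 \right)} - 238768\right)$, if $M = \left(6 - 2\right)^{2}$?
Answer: $\frac{85847357256857}{1094} \approx 7.8471 \cdot 10^{10}$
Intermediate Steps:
$M = 16$ ($M = 4^{2} = 16$)
$T{\left(j,H \right)} = \frac{290 + H}{H + j}$
$\left(-328733 + \left(M \left(-11\right) + 258\right)\right) \left(T{\left(499,595 \right)} - 238768\right) = \left(-328733 + \left(16 \left(-11\right) + 258\right)\right) \left(\frac{290 + 595}{595 + 499} - 238768\right) = \left(-328733 + \left(-176 + 258\right)\right) \left(\frac{1}{1094} \cdot 885 - 238768\right) = \left(-328733 + 82\right) \left(\frac{1}{1094} \cdot 885 - 238768\right) = - 328651 \left(\frac{885}{1094} - 238768\right) = \left(-328651\right) \left(- \frac{261211307}{1094}\right) = \frac{85847357256857}{1094}$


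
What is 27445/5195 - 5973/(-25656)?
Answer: 49010577/8885528 ≈ 5.5158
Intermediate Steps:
27445/5195 - 5973/(-25656) = 27445*(1/5195) - 5973*(-1/25656) = 5489/1039 + 1991/8552 = 49010577/8885528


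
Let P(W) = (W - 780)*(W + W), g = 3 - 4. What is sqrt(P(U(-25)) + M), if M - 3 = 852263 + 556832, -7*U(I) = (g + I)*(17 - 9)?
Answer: 11*sqrt(552570)/7 ≈ 1168.1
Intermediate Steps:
g = -1
U(I) = 8/7 - 8*I/7 (U(I) = -(-1 + I)*(17 - 9)/7 = -(-1 + I)*8/7 = -(-8 + 8*I)/7 = 8/7 - 8*I/7)
M = 1409098 (M = 3 + (852263 + 556832) = 3 + 1409095 = 1409098)
P(W) = 2*W*(-780 + W) (P(W) = (-780 + W)*(2*W) = 2*W*(-780 + W))
sqrt(P(U(-25)) + M) = sqrt(2*(8/7 - 8/7*(-25))*(-780 + (8/7 - 8/7*(-25))) + 1409098) = sqrt(2*(8/7 + 200/7)*(-780 + (8/7 + 200/7)) + 1409098) = sqrt(2*(208/7)*(-780 + 208/7) + 1409098) = sqrt(2*(208/7)*(-5252/7) + 1409098) = sqrt(-2184832/49 + 1409098) = sqrt(66860970/49) = 11*sqrt(552570)/7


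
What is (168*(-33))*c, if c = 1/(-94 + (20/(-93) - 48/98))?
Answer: 12632004/215785 ≈ 58.540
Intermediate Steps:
c = -4557/431570 (c = 1/(-94 + (20*(-1/93) - 48*1/98)) = 1/(-94 + (-20/93 - 24/49)) = 1/(-94 - 3212/4557) = 1/(-431570/4557) = -4557/431570 ≈ -0.010559)
(168*(-33))*c = (168*(-33))*(-4557/431570) = -5544*(-4557/431570) = 12632004/215785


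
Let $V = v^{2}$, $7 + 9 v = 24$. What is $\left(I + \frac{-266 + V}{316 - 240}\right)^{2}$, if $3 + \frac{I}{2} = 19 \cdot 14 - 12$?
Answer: $\frac{9419098593025}{37896336} \approx 2.4855 \cdot 10^{5}$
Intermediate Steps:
$v = \frac{17}{9}$ ($v = - \frac{7}{9} + \frac{1}{9} \cdot 24 = - \frac{7}{9} + \frac{8}{3} = \frac{17}{9} \approx 1.8889$)
$I = 502$ ($I = -6 + 2 \left(19 \cdot 14 - 12\right) = -6 + 2 \left(266 - 12\right) = -6 + 2 \cdot 254 = -6 + 508 = 502$)
$V = \frac{289}{81}$ ($V = \left(\frac{17}{9}\right)^{2} = \frac{289}{81} \approx 3.5679$)
$\left(I + \frac{-266 + V}{316 - 240}\right)^{2} = \left(502 + \frac{-266 + \frac{289}{81}}{316 - 240}\right)^{2} = \left(502 - \frac{21257}{81 \cdot 76}\right)^{2} = \left(502 - \frac{21257}{6156}\right)^{2} = \left(\frac{3069055}{6156}\right)^{2} = \frac{9419098593025}{37896336}$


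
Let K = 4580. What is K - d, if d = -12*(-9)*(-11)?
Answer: 5768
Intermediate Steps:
d = -1188 (d = 108*(-11) = -1188)
K - d = 4580 - 1*(-1188) = 4580 + 1188 = 5768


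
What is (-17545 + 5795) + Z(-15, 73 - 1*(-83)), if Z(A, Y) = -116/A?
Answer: -176134/15 ≈ -11742.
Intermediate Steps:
(-17545 + 5795) + Z(-15, 73 - 1*(-83)) = (-17545 + 5795) - 116/(-15) = -11750 - 116*(-1/15) = -11750 + 116/15 = -176134/15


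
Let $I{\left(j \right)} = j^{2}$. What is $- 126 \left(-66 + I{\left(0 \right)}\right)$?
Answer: $8316$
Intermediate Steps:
$- 126 \left(-66 + I{\left(0 \right)}\right) = - 126 \left(-66 + 0^{2}\right) = - 126 \left(-66 + 0\right) = \left(-126\right) \left(-66\right) = 8316$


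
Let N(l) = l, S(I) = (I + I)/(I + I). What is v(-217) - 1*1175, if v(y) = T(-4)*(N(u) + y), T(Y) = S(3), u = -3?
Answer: -1395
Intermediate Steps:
S(I) = 1 (S(I) = (2*I)/((2*I)) = (2*I)*(1/(2*I)) = 1)
T(Y) = 1
v(y) = -3 + y (v(y) = 1*(-3 + y) = -3 + y)
v(-217) - 1*1175 = (-3 - 217) - 1*1175 = -220 - 1175 = -1395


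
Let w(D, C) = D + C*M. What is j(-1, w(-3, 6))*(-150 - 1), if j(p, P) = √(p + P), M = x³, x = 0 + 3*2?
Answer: -302*√323 ≈ -5427.6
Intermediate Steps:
x = 6 (x = 0 + 6 = 6)
M = 216 (M = 6³ = 216)
w(D, C) = D + 216*C (w(D, C) = D + C*216 = D + 216*C)
j(p, P) = √(P + p)
j(-1, w(-3, 6))*(-150 - 1) = √((-3 + 216*6) - 1)*(-150 - 1) = √((-3 + 1296) - 1)*(-151) = √(1293 - 1)*(-151) = √1292*(-151) = (2*√323)*(-151) = -302*√323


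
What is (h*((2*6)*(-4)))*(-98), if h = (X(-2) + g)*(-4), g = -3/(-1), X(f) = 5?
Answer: -150528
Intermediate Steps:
g = 3 (g = -3*(-1) = 3)
h = -32 (h = (5 + 3)*(-4) = 8*(-4) = -32)
(h*((2*6)*(-4)))*(-98) = -32*2*6*(-4)*(-98) = -384*(-4)*(-98) = -32*(-48)*(-98) = 1536*(-98) = -150528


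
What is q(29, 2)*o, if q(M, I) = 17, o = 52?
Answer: 884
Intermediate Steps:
q(29, 2)*o = 17*52 = 884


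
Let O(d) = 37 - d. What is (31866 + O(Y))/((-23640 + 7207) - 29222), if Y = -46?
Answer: -31949/45655 ≈ -0.69979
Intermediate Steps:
(31866 + O(Y))/((-23640 + 7207) - 29222) = (31866 + (37 - 1*(-46)))/((-23640 + 7207) - 29222) = (31866 + (37 + 46))/(-16433 - 29222) = (31866 + 83)/(-45655) = 31949*(-1/45655) = -31949/45655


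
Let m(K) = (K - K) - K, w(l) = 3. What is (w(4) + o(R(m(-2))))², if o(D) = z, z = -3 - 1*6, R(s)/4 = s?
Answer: 36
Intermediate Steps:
m(K) = -K (m(K) = 0 - K = -K)
R(s) = 4*s
z = -9 (z = -3 - 6 = -9)
o(D) = -9
(w(4) + o(R(m(-2))))² = (3 - 9)² = (-6)² = 36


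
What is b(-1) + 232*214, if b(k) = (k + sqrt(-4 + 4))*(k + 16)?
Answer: 49633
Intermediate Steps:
b(k) = k*(16 + k) (b(k) = (k + sqrt(0))*(16 + k) = (k + 0)*(16 + k) = k*(16 + k))
b(-1) + 232*214 = -(16 - 1) + 232*214 = -1*15 + 49648 = -15 + 49648 = 49633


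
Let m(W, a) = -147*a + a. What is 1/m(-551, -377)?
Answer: 1/55042 ≈ 1.8168e-5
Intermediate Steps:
m(W, a) = -146*a
1/m(-551, -377) = 1/(-146*(-377)) = 1/55042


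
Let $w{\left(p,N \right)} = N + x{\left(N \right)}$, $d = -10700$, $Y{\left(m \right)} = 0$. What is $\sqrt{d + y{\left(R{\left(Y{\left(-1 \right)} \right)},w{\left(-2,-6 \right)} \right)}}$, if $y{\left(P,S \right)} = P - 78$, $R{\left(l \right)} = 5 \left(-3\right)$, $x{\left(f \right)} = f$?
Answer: $i \sqrt{10793} \approx 103.89 i$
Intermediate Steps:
$w{\left(p,N \right)} = 2 N$ ($w{\left(p,N \right)} = N + N = 2 N$)
$R{\left(l \right)} = -15$
$y{\left(P,S \right)} = -78 + P$
$\sqrt{d + y{\left(R{\left(Y{\left(-1 \right)} \right)},w{\left(-2,-6 \right)} \right)}} = \sqrt{-10700 - 93} = \sqrt{-10793} = i \sqrt{10793}$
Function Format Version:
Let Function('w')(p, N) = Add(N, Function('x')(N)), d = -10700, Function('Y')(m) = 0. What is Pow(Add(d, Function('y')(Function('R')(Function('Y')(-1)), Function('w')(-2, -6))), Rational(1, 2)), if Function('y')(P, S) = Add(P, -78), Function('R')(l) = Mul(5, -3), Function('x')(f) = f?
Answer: Mul(I, Pow(10793, Rational(1, 2))) ≈ Mul(103.89, I)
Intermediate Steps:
Function('w')(p, N) = Mul(2, N) (Function('w')(p, N) = Add(N, N) = Mul(2, N))
Function('R')(l) = -15
Function('y')(P, S) = Add(-78, P)
Pow(Add(d, Function('y')(Function('R')(Function('Y')(-1)), Function('w')(-2, -6))), Rational(1, 2)) = Pow(Add(-10700, Add(-78, -15)), Rational(1, 2)) = Pow(Add(-10700, -93), Rational(1, 2)) = Pow(-10793, Rational(1, 2)) = Mul(I, Pow(10793, Rational(1, 2)))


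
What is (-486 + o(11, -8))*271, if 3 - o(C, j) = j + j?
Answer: -126557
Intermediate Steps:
o(C, j) = 3 - 2*j (o(C, j) = 3 - (j + j) = 3 - 2*j)
(-486 + o(11, -8))*271 = (-486 + (3 - 2*(-8)))*271 = (-486 + (3 + 16))*271 = (-486 + 19)*271 = -467*271 = -126557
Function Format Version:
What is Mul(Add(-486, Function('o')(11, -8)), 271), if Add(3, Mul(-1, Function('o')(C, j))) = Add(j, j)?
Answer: -126557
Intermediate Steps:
Function('o')(C, j) = Add(3, Mul(-2, j)) (Function('o')(C, j) = Add(3, Mul(-1, Add(j, j))) = Add(3, Mul(-1, Mul(2, j))) = Add(3, Mul(-2, j)))
Mul(Add(-486, Function('o')(11, -8)), 271) = Mul(Add(-486, Add(3, Mul(-2, -8))), 271) = Mul(Add(-486, Add(3, 16)), 271) = Mul(Add(-486, 19), 271) = Mul(-467, 271) = -126557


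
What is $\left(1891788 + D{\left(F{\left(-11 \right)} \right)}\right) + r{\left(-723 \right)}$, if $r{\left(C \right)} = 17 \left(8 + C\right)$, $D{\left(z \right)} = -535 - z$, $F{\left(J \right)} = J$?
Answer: $1879109$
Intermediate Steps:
$r{\left(C \right)} = 136 + 17 C$
$\left(1891788 + D{\left(F{\left(-11 \right)} \right)}\right) + r{\left(-723 \right)} = \left(1891788 - 524\right) + \left(136 + 17 \left(-723\right)\right) = \left(1891788 + \left(-535 + 11\right)\right) + \left(136 - 12291\right) = \left(1891788 - 524\right) - 12155 = 1891264 - 12155 = 1879109$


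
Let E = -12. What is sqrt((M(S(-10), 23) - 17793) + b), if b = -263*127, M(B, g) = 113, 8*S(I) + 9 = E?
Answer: I*sqrt(51081) ≈ 226.01*I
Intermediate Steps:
S(I) = -21/8 (S(I) = -9/8 + (1/8)*(-12) = -9/8 - 3/2 = -21/8)
b = -33401
sqrt((M(S(-10), 23) - 17793) + b) = sqrt((113 - 17793) - 33401) = sqrt(-17680 - 33401) = sqrt(-51081) = I*sqrt(51081)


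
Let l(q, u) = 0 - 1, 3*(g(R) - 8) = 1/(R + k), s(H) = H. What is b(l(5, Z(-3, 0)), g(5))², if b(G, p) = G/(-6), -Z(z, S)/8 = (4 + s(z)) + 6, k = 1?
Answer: 1/36 ≈ 0.027778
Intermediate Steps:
Z(z, S) = -80 - 8*z (Z(z, S) = -8*((4 + z) + 6) = -8*(10 + z) = -80 - 8*z)
g(R) = 8 + 1/(3*(1 + R)) (g(R) = 8 + 1/(3*(R + 1)) = 8 + 1/(3*(1 + R)))
l(q, u) = -1
b(G, p) = -G/6 (b(G, p) = G*(-⅙) = -G/6)
b(l(5, Z(-3, 0)), g(5))² = (-⅙*(-1))² = (⅙)² = 1/36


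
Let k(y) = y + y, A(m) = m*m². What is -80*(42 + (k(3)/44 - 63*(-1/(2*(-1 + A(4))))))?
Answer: -37520/11 ≈ -3410.9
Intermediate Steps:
A(m) = m³
k(y) = 2*y
-80*(42 + (k(3)/44 - 63*(-1/(2*(-1 + A(4)))))) = -80*(42 + ((2*3)/44 - 63*(-1/(2*(-1 + 4³))))) = -80*(42 + (6*(1/44) - 63*(-1/(2*(-1 + 64))))) = -80*(42 + (3/22 - 63/((-2*63)))) = -80*(42 + (3/22 - 63/(-126))) = -80*(42 + (3/22 - 63*(-1/126))) = -80*(42 + (3/22 + ½)) = -80*(42 + 7/11) = -80*469/11 = -37520/11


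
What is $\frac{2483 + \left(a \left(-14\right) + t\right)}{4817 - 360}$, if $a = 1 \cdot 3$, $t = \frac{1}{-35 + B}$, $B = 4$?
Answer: $\frac{75670}{138167} \approx 0.54767$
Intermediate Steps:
$t = - \frac{1}{31}$ ($t = \frac{1}{-35 + 4} = \frac{1}{-31} = - \frac{1}{31} \approx -0.032258$)
$a = 3$
$\frac{2483 + \left(a \left(-14\right) + t\right)}{4817 - 360} = \frac{2483 + \left(3 \left(-14\right) - \frac{1}{31}\right)}{4817 - 360} = \frac{2483 - \frac{1303}{31}}{4457} = \left(2483 - \frac{1303}{31}\right) \frac{1}{4457} = \frac{75670}{31} \cdot \frac{1}{4457} = \frac{75670}{138167}$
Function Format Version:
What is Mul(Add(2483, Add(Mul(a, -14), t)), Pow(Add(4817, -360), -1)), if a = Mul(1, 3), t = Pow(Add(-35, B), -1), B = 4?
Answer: Rational(75670, 138167) ≈ 0.54767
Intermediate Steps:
t = Rational(-1, 31) (t = Pow(Add(-35, 4), -1) = Pow(-31, -1) = Rational(-1, 31) ≈ -0.032258)
a = 3
Mul(Add(2483, Add(Mul(a, -14), t)), Pow(Add(4817, -360), -1)) = Mul(Add(2483, Add(Mul(3, -14), Rational(-1, 31))), Pow(Add(4817, -360), -1)) = Mul(Add(2483, Add(-42, Rational(-1, 31))), Pow(4457, -1)) = Mul(Add(2483, Rational(-1303, 31)), Rational(1, 4457)) = Mul(Rational(75670, 31), Rational(1, 4457)) = Rational(75670, 138167)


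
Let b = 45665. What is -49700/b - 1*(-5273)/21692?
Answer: -167460171/198113036 ≈ -0.84528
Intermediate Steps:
-49700/b - 1*(-5273)/21692 = -49700/45665 - 1*(-5273)/21692 = -49700*1/45665 + 5273*(1/21692) = -9940/9133 + 5273/21692 = -167460171/198113036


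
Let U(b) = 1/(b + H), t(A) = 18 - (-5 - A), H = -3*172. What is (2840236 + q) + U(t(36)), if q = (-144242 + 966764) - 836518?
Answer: 1291591679/457 ≈ 2.8262e+6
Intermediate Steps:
H = -516
t(A) = 23 + A (t(A) = 18 + (5 + A) = 23 + A)
U(b) = 1/(-516 + b) (U(b) = 1/(b - 516) = 1/(-516 + b))
q = -13996 (q = 822522 - 836518 = -13996)
(2840236 + q) + U(t(36)) = (2840236 - 13996) + 1/(-516 + (23 + 36)) = 2826240 + 1/(-516 + 59) = 2826240 + 1/(-457) = 2826240 - 1/457 = 1291591679/457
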